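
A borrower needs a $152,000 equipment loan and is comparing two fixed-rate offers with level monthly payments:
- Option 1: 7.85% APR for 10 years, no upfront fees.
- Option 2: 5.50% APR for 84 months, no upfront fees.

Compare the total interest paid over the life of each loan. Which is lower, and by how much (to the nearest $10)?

Option 1: at 7.85% the monthly rate is 0.0065417, so the payment is 152,000 × 0.0065417 / (1 − 1.0065417^−120) = $1,832.15.
Total interest on Option 1 = 120 × $1,832.15 − $152,000 = $67,858.00.
Option 2: monthly rate = 5.5%/12 = 0.0045833; payment = 152,000 × 0.0045833 / (1 − (1+0.0045833)^−84) = $2,184.25.
Total interest on Option 2 = 84 × $2,184.25 − $152,000 = $31,477.00.
Option 2 is lower by $36,381.00.

Option 2 by $36,380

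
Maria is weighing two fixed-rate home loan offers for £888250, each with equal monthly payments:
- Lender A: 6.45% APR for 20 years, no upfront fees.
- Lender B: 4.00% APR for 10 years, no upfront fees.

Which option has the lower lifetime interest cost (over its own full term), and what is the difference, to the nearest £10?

Lender A: at 6.45% the monthly rate is 0.0053750, so the payment is 888,250 × 0.0053750 / (1 − 1.0053750^−240) = £6,596.43.
Total interest on Lender A = 240 × £6,596.43 − £888,250 = £694,893.20.
Lender B: monthly rate = 4%/12 = 0.0033333; payment = 888,250 × 0.0033333 / (1 − (1+0.0033333)^−120) = £8,993.10.
Total interest on Lender B = 120 × £8,993.10 − £888,250 = £190,922.00.
Lender B is lower by £503,971.20.

Lender B by £503,970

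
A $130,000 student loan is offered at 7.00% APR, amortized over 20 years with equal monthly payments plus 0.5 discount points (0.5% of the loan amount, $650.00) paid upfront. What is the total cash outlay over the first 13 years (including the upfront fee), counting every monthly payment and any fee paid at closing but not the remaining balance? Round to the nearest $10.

Monthly rate = 7%/12 = 0.0058333; payment = 130,000 × 0.0058333 / (1 − (1+0.0058333)^−240) = $1,007.89.
Total outlay = 156 × $1,007.89 + $650.00 = $157,880.84.

$157,880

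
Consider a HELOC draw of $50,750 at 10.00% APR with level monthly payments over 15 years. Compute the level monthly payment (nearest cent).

$545.36

At 10.00% the monthly rate is 0.0083333, so the payment is 50,750 × 0.0083333 / (1 − 1.0083333^−180) = $545.36.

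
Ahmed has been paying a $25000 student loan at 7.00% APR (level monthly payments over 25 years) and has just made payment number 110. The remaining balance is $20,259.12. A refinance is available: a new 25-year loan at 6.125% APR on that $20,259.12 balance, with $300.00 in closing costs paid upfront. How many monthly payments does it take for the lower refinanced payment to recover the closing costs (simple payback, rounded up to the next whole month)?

Current payment = 25,000 × 7%/12 / (1 − (1+0.0058333)^−300) = $176.69.
Refinanced payment = 20,259.12 × 0.0051042 / (1 − (1+0.0051042)^−300) = $132.08.
Monthly savings = $176.69 − $132.08 = $44.61.
Break-even = $300.00 / $44.61 = 6.72 → 7 months.

7 months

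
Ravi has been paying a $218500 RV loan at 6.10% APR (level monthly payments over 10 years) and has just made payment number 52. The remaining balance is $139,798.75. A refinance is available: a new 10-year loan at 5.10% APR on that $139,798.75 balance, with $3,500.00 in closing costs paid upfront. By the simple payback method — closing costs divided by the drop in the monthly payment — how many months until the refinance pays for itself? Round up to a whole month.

4 months

Current payment = 218,500 × 6.1%/12 / (1 − (1+0.0050833)^−120) = $2,436.79.
Refinanced payment = 139,798.75 × 0.0042500 / (1 − (1+0.0042500)^−120) = $1,489.63.
Monthly savings = $2,436.79 − $1,489.63 = $947.16.
Break-even = $3,500.00 / $947.16 = 3.70 → 4 months.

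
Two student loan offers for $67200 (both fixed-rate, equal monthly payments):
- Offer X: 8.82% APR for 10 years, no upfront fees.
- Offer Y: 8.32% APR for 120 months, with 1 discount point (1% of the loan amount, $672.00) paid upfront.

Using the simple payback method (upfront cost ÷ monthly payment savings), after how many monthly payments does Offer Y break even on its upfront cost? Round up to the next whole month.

38 months

Offer X: at 8.82% the monthly rate is 0.0073500, so the payment is 67,200 × 0.0073500 / (1 − 1.0073500^−120) = $844.73.
Offer Y: monthly rate = 8.32%/12 = 0.0069333; payment = 67,200 × 0.0069333 / (1 − (1+0.0069333)^−120) = $826.73.
Monthly savings = $844.73 − $826.73 = $18.00.
Break-even = $672.00 / $18.00 = 37.33 → 38 months.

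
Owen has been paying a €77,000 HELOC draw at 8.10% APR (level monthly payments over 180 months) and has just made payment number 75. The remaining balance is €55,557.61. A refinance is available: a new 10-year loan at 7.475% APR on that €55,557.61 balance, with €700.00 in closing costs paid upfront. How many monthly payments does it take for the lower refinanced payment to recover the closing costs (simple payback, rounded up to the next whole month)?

Current payment = 77,000 × 8.1%/12 / (1 − (1+0.0067500)^−180) = €740.30.
Refinanced payment = 55,557.61 × 0.0062292 / (1 − (1+0.0062292)^−120) = €658.75.
Monthly savings = €740.30 − €658.75 = €81.55.
Break-even = €700.00 / €81.55 = 8.58 → 9 months.

9 months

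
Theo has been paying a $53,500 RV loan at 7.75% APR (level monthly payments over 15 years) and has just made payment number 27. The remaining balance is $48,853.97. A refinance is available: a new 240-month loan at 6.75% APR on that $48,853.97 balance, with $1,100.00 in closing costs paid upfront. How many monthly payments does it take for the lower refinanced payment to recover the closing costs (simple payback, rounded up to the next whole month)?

9 months

Current payment = 53,500 × 7.75%/12 / (1 − (1+0.0064583)^−180) = $503.58.
Refinanced payment = 48,853.97 × 0.0056250 / (1 − (1+0.0056250)^−240) = $371.47.
Monthly savings = $503.58 − $371.47 = $132.11.
Break-even = $1,100.00 / $132.11 = 8.33 → 9 months.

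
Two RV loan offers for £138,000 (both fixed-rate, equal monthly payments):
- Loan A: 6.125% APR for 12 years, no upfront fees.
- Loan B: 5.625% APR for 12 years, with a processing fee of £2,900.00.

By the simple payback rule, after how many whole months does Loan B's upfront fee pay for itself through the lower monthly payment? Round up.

Loan A: at 6.125% the monthly rate is 0.0051042, so the payment is 138,000 × 0.0051042 / (1 − 1.0051042^−144) = £1,355.62.
Loan B: at 5.625% the monthly rate is 0.0046875, so the payment is 138,000 × 0.0046875 / (1 − 1.0046875^−144) = £1,320.05.
Monthly savings = £1,355.62 − £1,320.05 = £35.57.
Break-even = £2,900.00 / £35.57 = 81.53 → 82 months.

82 months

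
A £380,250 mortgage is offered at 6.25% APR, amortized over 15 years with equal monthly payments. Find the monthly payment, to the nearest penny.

£3,260.35

At 6.25% the monthly rate is 0.0052083, so the payment is 380,250 × 0.0052083 / (1 − 1.0052083^−180) = £3,260.35.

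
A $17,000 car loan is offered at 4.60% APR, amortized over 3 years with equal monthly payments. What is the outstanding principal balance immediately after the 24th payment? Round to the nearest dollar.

$5,929

With monthly rate i = 4.6%/12 = 0.0038333, the balance after k of n payments is P · [(1+i)^n − (1+i)^k] / [(1+i)^n − 1].
(1+0.0038333)^36 = 1.14767272 and (1+0.0038333)^24 = 1.09617201, so the balance is 17,000 × (1.14767272 − 1.09617201) / (1.14767272 − 1) = $5,928.73.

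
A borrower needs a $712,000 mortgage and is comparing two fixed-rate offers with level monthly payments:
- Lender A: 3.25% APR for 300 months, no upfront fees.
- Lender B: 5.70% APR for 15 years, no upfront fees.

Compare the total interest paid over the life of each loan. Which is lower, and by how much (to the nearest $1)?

Lender A: monthly rate = 3.25%/12 = 0.0027083; payment = 712,000 × 0.0027083 / (1 − (1+0.0027083)^−300) = $3,469.69.
Total interest on Lender A = 300 × $3,469.69 − $712,000 = $328,907.00.
Lender B: monthly rate = 5.7%/12 = 0.0047500; payment = 712,000 × 0.0047500 / (1 − (1+0.0047500)^−180) = $5,893.47.
Total interest on Lender B = 180 × $5,893.47 − $712,000 = $348,824.60.
Lender A is lower by $19,917.60.

Lender A by $19,918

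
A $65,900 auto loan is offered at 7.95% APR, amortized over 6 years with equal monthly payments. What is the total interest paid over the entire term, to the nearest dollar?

$17,176

Monthly rate = 7.95%/12 = 0.0066250; payment = 65,900 × 0.0066250 / (1 − (1+0.0066250)^−72) = $1,153.83.
Total paid = 72 × $1,153.83 = $83,075.76; interest = $83,075.76 − $65,900 = $17,175.76.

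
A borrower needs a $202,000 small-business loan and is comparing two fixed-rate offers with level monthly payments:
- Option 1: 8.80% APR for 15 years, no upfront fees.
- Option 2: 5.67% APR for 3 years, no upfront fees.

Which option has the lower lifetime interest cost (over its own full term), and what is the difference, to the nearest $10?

Option 2 by $144,330

Option 1: monthly rate = 8.8%/12 = 0.0073333; payment = 202,000 × 0.0073333 / (1 − (1+0.0073333)^−180) = $2,024.86.
Total interest on Option 1 = 180 × $2,024.86 − $202,000 = $162,474.80.
Option 2: at 5.67% the monthly rate is 0.0047250, so the payment is 202,000 × 0.0047250 / (1 − 1.0047250^−36) = $6,115.07.
Total interest on Option 2 = 36 × $6,115.07 − $202,000 = $18,142.52.
Option 2 is lower by $144,332.28.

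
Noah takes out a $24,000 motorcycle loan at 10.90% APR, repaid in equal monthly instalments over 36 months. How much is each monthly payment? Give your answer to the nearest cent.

Monthly rate = 10.9%/12 = 0.0090833; payment = 24,000 × 0.0090833 / (1 − (1+0.0090833)^−36) = $784.59.

$784.59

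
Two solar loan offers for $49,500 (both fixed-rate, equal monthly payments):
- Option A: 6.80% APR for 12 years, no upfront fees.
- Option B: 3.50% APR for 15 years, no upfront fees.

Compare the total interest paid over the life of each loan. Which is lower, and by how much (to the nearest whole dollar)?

Option B by $8,849

Option A: at 6.80% the monthly rate is 0.0056667, so the payment is 49,500 × 0.0056667 / (1 − 1.0056667^−144) = $503.79.
Total interest on Option A = 144 × $503.79 − $49,500 = $23,045.76.
Option B: monthly rate = 3.5%/12 = 0.0029167; payment = 49,500 × 0.0029167 / (1 − (1+0.0029167)^−180) = $353.87.
Total interest on Option B = 180 × $353.87 − $49,500 = $14,196.60.
Option B is lower by $8,849.16.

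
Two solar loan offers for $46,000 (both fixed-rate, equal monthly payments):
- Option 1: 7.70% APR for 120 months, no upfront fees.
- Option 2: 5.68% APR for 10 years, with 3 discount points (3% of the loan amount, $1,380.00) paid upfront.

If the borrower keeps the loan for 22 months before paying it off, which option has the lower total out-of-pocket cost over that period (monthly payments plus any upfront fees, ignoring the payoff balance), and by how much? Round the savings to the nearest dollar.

Option 1: at 7.70% the monthly rate is 0.0064167, so the payment is 46,000 × 0.0064167 / (1 − 1.0064167^−120) = $550.84.
Option 2: at 5.68% the monthly rate is 0.0047333, so the payment is 46,000 × 0.0047333 / (1 − 1.0047333^−120) = $503.33.
Over 22 months: Option 1 costs 22 × $550.84 = $12,118.48; Option 2 costs 22 × $503.33 + $1,380.00 = $12,453.26.
Option 1 is cheaper by $12,453.26 − $12,118.48 = $334.78.

Option 1 by $335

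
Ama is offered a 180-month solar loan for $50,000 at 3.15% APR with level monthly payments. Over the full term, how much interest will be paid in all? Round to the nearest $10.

$12,800

Monthly rate = 3.15%/12 = 0.0026250; payment = 50,000 × 0.0026250 / (1 − (1+0.0026250)^−180) = $348.91.
Total paid = 180 × $348.91 = $62,803.80; interest = $62,803.80 − $50,000 = $12,803.80.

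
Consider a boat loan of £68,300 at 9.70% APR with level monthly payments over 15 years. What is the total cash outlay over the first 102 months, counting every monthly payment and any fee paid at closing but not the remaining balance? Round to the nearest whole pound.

£73,590

Monthly rate = 9.7%/12 = 0.0080833; payment = 68,300 × 0.0080833 / (1 − (1+0.0080833)^−180) = £721.47.
Total outlay = 102 × £721.47 = £73,589.94.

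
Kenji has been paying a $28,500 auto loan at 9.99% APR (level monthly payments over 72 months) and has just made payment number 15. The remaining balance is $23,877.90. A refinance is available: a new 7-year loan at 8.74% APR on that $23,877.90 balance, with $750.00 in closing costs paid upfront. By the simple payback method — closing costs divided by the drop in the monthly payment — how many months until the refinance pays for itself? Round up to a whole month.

Current payment = 28,500 × 9.99%/12 / (1 − (1+0.0083250)^−72) = $527.84.
Refinanced payment = 23,877.90 × 0.0072833 / (1 − (1+0.0072833)^−84) = $381.03.
Monthly savings = $527.84 − $381.03 = $146.81.
Break-even = $750.00 / $146.81 = 5.11 → 6 months.

6 months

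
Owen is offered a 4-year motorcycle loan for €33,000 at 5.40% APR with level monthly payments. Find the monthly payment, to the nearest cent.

€765.96

At 5.40% the monthly rate is 0.0045000, so the payment is 33,000 × 0.0045000 / (1 − 1.0045000^−48) = €765.96.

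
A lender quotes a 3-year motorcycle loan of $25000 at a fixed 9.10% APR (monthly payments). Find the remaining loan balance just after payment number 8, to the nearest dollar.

$20,017

With monthly rate i = 9.1%/12 = 0.0075833, the balance after k of n payments is P · [(1+i)^n − (1+i)^k] / [(1+i)^n − 1].
(1+0.0075833)^36 = 1.31254773 and (1+0.0075833)^8 = 1.06230152, so the balance is 25,000 × (1.31254773 − 1.06230152) / (1.31254773 − 1) = $20,016.64.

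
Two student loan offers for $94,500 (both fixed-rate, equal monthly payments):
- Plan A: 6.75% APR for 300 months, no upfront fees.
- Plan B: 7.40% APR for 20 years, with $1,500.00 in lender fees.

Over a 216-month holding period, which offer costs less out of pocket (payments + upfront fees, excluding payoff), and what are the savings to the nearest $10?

Plan A by $23,660

Plan A: monthly rate = 6.75%/12 = 0.0056250; payment = 94,500 × 0.0056250 / (1 − (1+0.0056250)^−300) = $652.91.
Plan B: at 7.40% the monthly rate is 0.0061667, so the payment is 94,500 × 0.0061667 / (1 − 1.0061667^−240) = $755.52.
Over 216 months: Plan A costs 216 × $652.91 = $141,028.56; Plan B costs 216 × $755.52 + $1,500.00 = $164,692.32.
Plan A is cheaper by $164,692.32 − $141,028.56 = $23,663.76.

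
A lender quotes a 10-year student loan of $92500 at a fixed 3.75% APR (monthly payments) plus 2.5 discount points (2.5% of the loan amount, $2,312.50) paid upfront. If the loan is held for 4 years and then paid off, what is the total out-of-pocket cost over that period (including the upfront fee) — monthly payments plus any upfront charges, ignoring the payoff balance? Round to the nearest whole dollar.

Monthly rate = 3.75%/12 = 0.0031250; payment = 92,500 × 0.0031250 / (1 − (1+0.0031250)^−120) = $925.57.
Total outlay = 48 × $925.57 + $2,312.50 = $46,739.86.

$46,740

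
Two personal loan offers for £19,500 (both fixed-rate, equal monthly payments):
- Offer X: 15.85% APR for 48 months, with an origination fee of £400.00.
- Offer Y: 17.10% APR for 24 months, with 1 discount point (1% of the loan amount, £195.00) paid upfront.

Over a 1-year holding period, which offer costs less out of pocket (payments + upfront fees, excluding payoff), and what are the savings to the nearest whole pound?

Offer X by £4,762

Offer X: at 15.85% the monthly rate is 0.0132083, so the payment is 19,500 × 0.0132083 / (1 − 1.0132083^−48) = £551.14.
Offer Y: monthly rate = 17.1%/12 = 0.0142500; payment = 19,500 × 0.0142500 / (1 − (1+0.0142500)^−24) = £965.06.
Over 12 months: Offer X costs 12 × £551.14 + £400.00 = £7,013.68; Offer Y costs 12 × £965.06 + £195.00 = £11,775.72.
Offer X is cheaper by £11,775.72 − £7,013.68 = £4,762.04.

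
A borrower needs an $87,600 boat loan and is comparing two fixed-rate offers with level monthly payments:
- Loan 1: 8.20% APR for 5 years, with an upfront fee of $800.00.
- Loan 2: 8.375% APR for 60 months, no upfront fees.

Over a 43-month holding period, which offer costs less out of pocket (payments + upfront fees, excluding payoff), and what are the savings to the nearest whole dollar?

Loan 1: at 8.20% the monthly rate is 0.0068333, so the payment is 87,600 × 0.0068333 / (1 − 1.0068333^−60) = $1,784.61.
Loan 2: at 8.375% the monthly rate is 0.0069792, so the payment is 87,600 × 0.0069792 / (1 − 1.0069792^−60) = $1,791.98.
Over 43 months: Loan 1 costs 43 × $1,784.61 + $800.00 = $77,538.23; Loan 2 costs 43 × $1,791.98 = $77,055.14.
Loan 2 is cheaper by $77,538.23 − $77,055.14 = $483.09.

Loan 2 by $483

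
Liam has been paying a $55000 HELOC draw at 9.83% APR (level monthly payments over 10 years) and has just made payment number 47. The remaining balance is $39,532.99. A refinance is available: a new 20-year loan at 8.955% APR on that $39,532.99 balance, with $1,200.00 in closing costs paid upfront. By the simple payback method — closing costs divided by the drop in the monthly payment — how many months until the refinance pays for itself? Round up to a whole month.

4 months

Current payment = 55,000 × 9.83%/12 / (1 − (1+0.0081917)^−120) = $721.66.
Refinanced payment = 39,532.99 × 0.0074625 / (1 − (1+0.0074625)^−240) = $354.55.
Monthly savings = $721.66 − $354.55 = $367.11.
Break-even = $1,200.00 / $367.11 = 3.27 → 4 months.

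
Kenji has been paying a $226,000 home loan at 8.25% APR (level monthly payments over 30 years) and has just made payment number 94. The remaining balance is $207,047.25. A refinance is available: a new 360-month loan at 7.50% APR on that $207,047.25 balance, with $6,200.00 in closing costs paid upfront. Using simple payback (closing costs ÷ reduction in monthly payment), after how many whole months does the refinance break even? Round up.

Current payment = 226,000 × 8.25%/12 / (1 − (1+0.0068750)^−360) = $1,697.86.
Refinanced payment = 207,047.25 × 0.0062500 / (1 − (1+0.0062500)^−360) = $1,447.70.
Monthly savings = $1,697.86 − $1,447.70 = $250.16.
Break-even = $6,200.00 / $250.16 = 24.78 → 25 months.

25 months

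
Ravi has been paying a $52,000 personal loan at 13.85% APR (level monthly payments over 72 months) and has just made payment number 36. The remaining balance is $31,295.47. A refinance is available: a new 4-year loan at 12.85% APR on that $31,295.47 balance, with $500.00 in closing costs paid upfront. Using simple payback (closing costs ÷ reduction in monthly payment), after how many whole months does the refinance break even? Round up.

Current payment = 52,000 × 13.85%/12 / (1 − (1+0.0115417)^−72) = $1,067.33.
Refinanced payment = 31,295.47 × 0.0107083 / (1 − (1+0.0107083)^−48) = $837.25.
Monthly savings = $1,067.33 − $837.25 = $230.08.
Break-even = $500.00 / $230.08 = 2.17 → 3 months.

3 months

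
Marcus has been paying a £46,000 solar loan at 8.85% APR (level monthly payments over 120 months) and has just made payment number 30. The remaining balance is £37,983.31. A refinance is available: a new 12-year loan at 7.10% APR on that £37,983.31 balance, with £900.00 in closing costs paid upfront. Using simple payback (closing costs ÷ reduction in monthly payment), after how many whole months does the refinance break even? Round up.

5 months

Current payment = 46,000 × 8.85%/12 / (1 − (1+0.0073750)^−120) = £578.98.
Refinanced payment = 37,983.31 × 0.0059167 / (1 − (1+0.0059167)^−144) = £392.64.
Monthly savings = £578.98 − £392.64 = £186.34.
Break-even = £900.00 / £186.34 = 4.83 → 5 months.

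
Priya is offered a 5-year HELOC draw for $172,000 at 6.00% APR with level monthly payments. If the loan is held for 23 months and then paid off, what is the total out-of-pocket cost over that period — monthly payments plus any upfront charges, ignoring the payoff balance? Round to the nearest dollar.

$76,481

Monthly rate = 6%/12 = 0.0050000; payment = 172,000 × 0.0050000 / (1 − (1+0.0050000)^−60) = $3,325.24.
Total outlay = 23 × $3,325.24 = $76,480.52.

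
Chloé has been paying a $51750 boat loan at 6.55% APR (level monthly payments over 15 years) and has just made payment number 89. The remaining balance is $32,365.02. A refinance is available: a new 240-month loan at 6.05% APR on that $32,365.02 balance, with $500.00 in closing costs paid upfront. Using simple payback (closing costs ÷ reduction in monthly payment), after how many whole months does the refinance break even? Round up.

3 months

Current payment = 51,750 × 6.55%/12 / (1 − (1+0.0054583)^−180) = $452.22.
Refinanced payment = 32,365.02 × 0.0050417 / (1 − (1+0.0050417)^−240) = $232.81.
Monthly savings = $452.22 − $232.81 = $219.41.
Break-even = $500.00 / $219.41 = 2.28 → 3 months.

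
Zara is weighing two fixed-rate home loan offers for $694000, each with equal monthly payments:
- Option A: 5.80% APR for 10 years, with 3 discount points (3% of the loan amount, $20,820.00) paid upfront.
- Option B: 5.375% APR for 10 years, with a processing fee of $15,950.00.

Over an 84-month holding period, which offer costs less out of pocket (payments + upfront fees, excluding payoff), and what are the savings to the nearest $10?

Option B by $17,180

Option A: at 5.80% the monthly rate is 0.0048333, so the payment is 694,000 × 0.0048333 / (1 − 1.0048333^−120) = $7,635.31.
Option B: at 5.375% the monthly rate is 0.0044792, so the payment is 694,000 × 0.0044792 / (1 − 1.0044792^−120) = $7,488.81.
Over 84 months: Option A costs 84 × $7,635.31 + $20,820.00 = $662,186.04; Option B costs 84 × $7,488.81 + $15,950.00 = $645,010.04.
Option B is cheaper by $662,186.04 − $645,010.04 = $17,176.00.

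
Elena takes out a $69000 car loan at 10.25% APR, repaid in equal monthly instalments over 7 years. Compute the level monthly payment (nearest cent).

At 10.25% the monthly rate is 0.0085417, so the payment is 69,000 × 0.0085417 / (1 − 1.0085417^−84) = $1,154.41.

$1,154.41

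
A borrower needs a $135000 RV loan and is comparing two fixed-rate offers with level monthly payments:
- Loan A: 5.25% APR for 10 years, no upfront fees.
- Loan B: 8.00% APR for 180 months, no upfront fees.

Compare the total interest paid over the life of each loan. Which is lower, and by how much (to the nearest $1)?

Loan A: monthly rate = 5.25%/12 = 0.0043750; payment = 135,000 × 0.0043750 / (1 − (1+0.0043750)^−120) = $1,448.44.
Total interest on Loan A = 120 × $1,448.44 − $135,000 = $38,812.80.
Loan B: monthly rate = 8%/12 = 0.0066667; payment = 135,000 × 0.0066667 / (1 − (1+0.0066667)^−180) = $1,290.13.
Total interest on Loan B = 180 × $1,290.13 − $135,000 = $97,223.40.
Loan A is lower by $58,410.60.

Loan A by $58,411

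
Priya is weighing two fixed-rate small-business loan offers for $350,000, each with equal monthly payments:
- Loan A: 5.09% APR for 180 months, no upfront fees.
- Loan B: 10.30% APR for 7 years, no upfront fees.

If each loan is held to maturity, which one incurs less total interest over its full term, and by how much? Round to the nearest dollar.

Loan B by $8,514

Loan A: at 5.09% the monthly rate is 0.0042417, so the payment is 350,000 × 0.0042417 / (1 − 1.0042417^−180) = $2,784.21.
Total interest on Loan A = 180 × $2,784.21 − $350,000 = $151,157.80.
Loan B: monthly rate = 10.3%/12 = 0.0085833; payment = 350,000 × 0.0085833 / (1 − (1+0.0085833)^−84) = $5,864.81.
Total interest on Loan B = 84 × $5,864.81 − $350,000 = $142,644.04.
Loan B is lower by $8,513.76.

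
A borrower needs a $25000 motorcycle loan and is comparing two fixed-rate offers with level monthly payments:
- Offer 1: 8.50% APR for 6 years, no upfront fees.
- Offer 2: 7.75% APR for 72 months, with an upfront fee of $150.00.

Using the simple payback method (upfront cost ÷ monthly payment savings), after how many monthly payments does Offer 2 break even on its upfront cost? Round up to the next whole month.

17 months

Offer 1: monthly rate = 8.5%/12 = 0.0070833; payment = 25,000 × 0.0070833 / (1 − (1+0.0070833)^−72) = $444.46.
Offer 2: monthly rate = 7.75%/12 = 0.0064583; payment = 25,000 × 0.0064583 / (1 − (1+0.0064583)^−72) = $435.29.
Monthly savings = $444.46 − $435.29 = $9.17.
Break-even = $150.00 / $9.17 = 16.36 → 17 months.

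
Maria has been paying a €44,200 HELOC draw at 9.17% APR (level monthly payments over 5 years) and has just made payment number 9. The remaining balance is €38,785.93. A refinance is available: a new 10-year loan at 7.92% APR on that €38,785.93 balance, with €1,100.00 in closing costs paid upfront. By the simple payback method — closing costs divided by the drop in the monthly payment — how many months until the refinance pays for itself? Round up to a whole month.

Current payment = 44,200 × 9.17%/12 / (1 − (1+0.0076417)^−60) = €921.17.
Refinanced payment = 38,785.93 × 0.0066000 / (1 − (1+0.0066000)^−120) = €468.94.
Monthly savings = €921.17 − €468.94 = €452.23.
Break-even = €1,100.00 / €452.23 = 2.43 → 3 months.

3 months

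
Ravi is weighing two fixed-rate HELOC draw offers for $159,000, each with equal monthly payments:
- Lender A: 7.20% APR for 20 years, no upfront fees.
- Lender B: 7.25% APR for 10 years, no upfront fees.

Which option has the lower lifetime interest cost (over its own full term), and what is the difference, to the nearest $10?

Lender A: at 7.20% the monthly rate is 0.0060000, so the payment is 159,000 × 0.0060000 / (1 − 1.0060000^−240) = $1,251.89.
Total interest on Lender A = 240 × $1,251.89 − $159,000 = $141,453.60.
Lender B: monthly rate = 7.25%/12 = 0.0060417; payment = 159,000 × 0.0060417 / (1 − (1+0.0060417)^−120) = $1,866.68.
Total interest on Lender B = 120 × $1,866.68 − $159,000 = $65,001.60.
Lender B is lower by $76,452.00.

Lender B by $76,450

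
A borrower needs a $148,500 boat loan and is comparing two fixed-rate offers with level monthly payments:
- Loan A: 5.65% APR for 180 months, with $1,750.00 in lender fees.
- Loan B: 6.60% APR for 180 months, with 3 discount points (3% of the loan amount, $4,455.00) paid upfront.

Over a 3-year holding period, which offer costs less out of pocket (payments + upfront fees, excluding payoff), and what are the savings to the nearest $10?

Loan A by $5,460

Loan A: at 5.65% the monthly rate is 0.0047083, so the payment is 148,500 × 0.0047083 / (1 − 1.0047083^−180) = $1,225.22.
Loan B: monthly rate = 6.6%/12 = 0.0055000; payment = 148,500 × 0.0055000 / (1 − (1+0.0055000)^−180) = $1,301.77.
Over 36 months: Loan A costs 36 × $1,225.22 + $1,750.00 = $45,857.92; Loan B costs 36 × $1,301.77 + $4,455.00 = $51,318.72.
Loan A is cheaper by $51,318.72 − $45,857.92 = $5,460.80.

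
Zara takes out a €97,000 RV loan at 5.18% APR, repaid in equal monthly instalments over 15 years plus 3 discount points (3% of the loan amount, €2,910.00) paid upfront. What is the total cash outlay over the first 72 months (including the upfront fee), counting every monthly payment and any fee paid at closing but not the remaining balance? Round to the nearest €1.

€58,796

At 5.18% the monthly rate is 0.0043167, so the payment is 97,000 × 0.0043167 / (1 − 1.0043167^−180) = €776.20.
Total outlay = 72 × €776.20 + €2,910.00 = €58,796.40.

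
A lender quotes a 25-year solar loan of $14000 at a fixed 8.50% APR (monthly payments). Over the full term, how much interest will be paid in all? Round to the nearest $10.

$19,820

At 8.50% the monthly rate is 0.0070833, so the payment is 14,000 × 0.0070833 / (1 − 1.0070833^−300) = $112.73.
Total paid = 300 × $112.73 = $33,819.00; interest = $33,819.00 − $14,000 = $19,819.00.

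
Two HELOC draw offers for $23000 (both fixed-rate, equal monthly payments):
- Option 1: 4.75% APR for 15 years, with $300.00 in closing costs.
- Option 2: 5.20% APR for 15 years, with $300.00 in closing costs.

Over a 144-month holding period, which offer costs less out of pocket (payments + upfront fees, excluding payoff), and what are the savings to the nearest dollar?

Option 1 by $776

Option 1: monthly rate = 4.75%/12 = 0.0039583; payment = 23,000 × 0.0039583 / (1 − (1+0.0039583)^−180) = $178.90.
Option 2: monthly rate = 5.2%/12 = 0.0043333; payment = 23,000 × 0.0043333 / (1 − (1+0.0043333)^−180) = $184.29.
Over 144 months: Option 1 costs 144 × $178.90 + $300.00 = $26,061.60; Option 2 costs 144 × $184.29 + $300.00 = $26,837.76.
Option 1 is cheaper by $26,837.76 − $26,061.60 = $776.16.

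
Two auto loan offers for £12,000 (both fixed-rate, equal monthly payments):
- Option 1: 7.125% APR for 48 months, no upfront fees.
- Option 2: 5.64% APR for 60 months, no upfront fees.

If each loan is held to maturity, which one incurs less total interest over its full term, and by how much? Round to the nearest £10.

Option 1: monthly rate = 7.125%/12 = 0.0059375; payment = 12,000 × 0.0059375 / (1 − (1+0.0059375)^−48) = £288.05.
Total interest on Option 1 = 48 × £288.05 − £12,000 = £1,826.40.
Option 2: at 5.64% the monthly rate is 0.0047000, so the payment is 12,000 × 0.0047000 / (1 − 1.0047000^−60) = £229.99.
Total interest on Option 2 = 60 × £229.99 − £12,000 = £1,799.40.
Option 2 is lower by £27.00.

Option 2 by £30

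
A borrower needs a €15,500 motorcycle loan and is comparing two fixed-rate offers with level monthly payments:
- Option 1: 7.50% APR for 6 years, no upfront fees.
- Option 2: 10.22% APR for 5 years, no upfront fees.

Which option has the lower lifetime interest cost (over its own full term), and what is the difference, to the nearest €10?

Option 1: at 7.50% the monthly rate is 0.0062500, so the payment is 15,500 × 0.0062500 / (1 − 1.0062500^−72) = €268.00.
Total interest on Option 1 = 72 × €268.00 − €15,500 = €3,796.00.
Option 2: monthly rate = 10.22%/12 = 0.0085167; payment = 15,500 × 0.0085167 / (1 − (1+0.0085167)^−60) = €331.01.
Total interest on Option 2 = 60 × €331.01 − €15,500 = €4,360.60.
Option 1 is lower by €564.60.

Option 1 by €560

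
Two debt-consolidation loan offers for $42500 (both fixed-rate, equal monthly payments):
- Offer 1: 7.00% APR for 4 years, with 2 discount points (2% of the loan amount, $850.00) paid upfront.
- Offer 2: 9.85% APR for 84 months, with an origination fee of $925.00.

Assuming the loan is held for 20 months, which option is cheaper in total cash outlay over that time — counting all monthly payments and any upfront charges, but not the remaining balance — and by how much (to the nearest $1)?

Offer 2 by $6,234

Offer 1: monthly rate = 7%/12 = 0.0058333; payment = 42,500 × 0.0058333 / (1 − (1+0.0058333)^−48) = $1,017.72.
Offer 2: at 9.85% the monthly rate is 0.0082083, so the payment is 42,500 × 0.0082083 / (1 − 1.0082083^−84) = $702.26.
Over 20 months: Offer 1 costs 20 × $1,017.72 + $850.00 = $21,204.40; Offer 2 costs 20 × $702.26 + $925.00 = $14,970.20.
Offer 2 is cheaper by $21,204.40 − $14,970.20 = $6,234.20.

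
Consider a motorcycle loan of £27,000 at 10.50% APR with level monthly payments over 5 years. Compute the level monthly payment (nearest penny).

At 10.50% the monthly rate is 0.0087500, so the payment is 27,000 × 0.0087500 / (1 − 1.0087500^−60) = £580.34.

£580.34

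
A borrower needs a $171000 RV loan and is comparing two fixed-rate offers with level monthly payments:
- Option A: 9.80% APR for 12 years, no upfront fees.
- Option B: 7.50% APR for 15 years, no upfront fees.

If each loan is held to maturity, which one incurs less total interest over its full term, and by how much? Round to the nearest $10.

Option B by $6,100

Option A: monthly rate = 9.8%/12 = 0.0081667; payment = 171,000 × 0.0081667 / (1 − (1+0.0081667)^−144) = $2,023.88.
Total interest on Option A = 144 × $2,023.88 − $171,000 = $120,438.72.
Option B: at 7.50% the monthly rate is 0.0062500, so the payment is 171,000 × 0.0062500 / (1 − 1.0062500^−180) = $1,585.19.
Total interest on Option B = 180 × $1,585.19 − $171,000 = $114,334.20.
Option B is lower by $6,104.52.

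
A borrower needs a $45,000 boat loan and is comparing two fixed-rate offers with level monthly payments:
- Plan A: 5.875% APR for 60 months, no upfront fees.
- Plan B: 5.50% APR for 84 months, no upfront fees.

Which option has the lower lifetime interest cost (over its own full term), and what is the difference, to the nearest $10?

Plan A by $2,280

Plan A: monthly rate = 5.875%/12 = 0.0048958; payment = 45,000 × 0.0048958 / (1 − (1+0.0048958)^−60) = $867.36.
Total interest on Plan A = 60 × $867.36 − $45,000 = $7,041.60.
Plan B: monthly rate = 5.5%/12 = 0.0045833; payment = 45,000 × 0.0045833 / (1 − (1+0.0045833)^−84) = $646.65.
Total interest on Plan B = 84 × $646.65 − $45,000 = $9,318.60.
Plan A is lower by $2,277.00.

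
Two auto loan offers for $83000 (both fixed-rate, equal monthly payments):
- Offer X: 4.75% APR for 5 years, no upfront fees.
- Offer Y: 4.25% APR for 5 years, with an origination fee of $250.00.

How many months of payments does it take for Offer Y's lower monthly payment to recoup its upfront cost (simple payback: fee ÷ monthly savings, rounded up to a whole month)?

14 months

Offer X: monthly rate = 4.75%/12 = 0.0039583; payment = 83,000 × 0.0039583 / (1 − (1+0.0039583)^−60) = $1,556.82.
Offer Y: at 4.25% the monthly rate is 0.0035417, so the payment is 83,000 × 0.0035417 / (1 − 1.0035417^−60) = $1,537.95.
Monthly savings = $1,556.82 − $1,537.95 = $18.87.
Break-even = $250.00 / $18.87 = 13.25 → 14 months.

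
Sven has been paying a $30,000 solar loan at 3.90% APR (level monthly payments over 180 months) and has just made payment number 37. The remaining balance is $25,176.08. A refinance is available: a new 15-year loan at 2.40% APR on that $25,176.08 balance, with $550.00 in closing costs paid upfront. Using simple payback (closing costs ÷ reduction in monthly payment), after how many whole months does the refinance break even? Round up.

Current payment = 30,000 × 3.9%/12 / (1 − (1+0.0032500)^−180) = $220.41.
Refinanced payment = 25,176.08 × 0.0020000 / (1 − (1+0.0020000)^−180) = $166.69.
Monthly savings = $220.41 − $166.69 = $53.72.
Break-even = $550.00 / $53.72 = 10.24 → 11 months.

11 months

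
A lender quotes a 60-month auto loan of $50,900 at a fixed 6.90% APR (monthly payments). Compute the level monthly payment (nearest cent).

$1,005.48

At 6.90% the monthly rate is 0.0057500, so the payment is 50,900 × 0.0057500 / (1 − 1.0057500^−60) = $1,005.48.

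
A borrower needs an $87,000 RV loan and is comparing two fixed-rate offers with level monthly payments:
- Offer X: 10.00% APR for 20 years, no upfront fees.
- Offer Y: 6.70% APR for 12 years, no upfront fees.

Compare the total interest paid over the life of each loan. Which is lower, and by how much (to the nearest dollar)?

Offer X: at 10.00% the monthly rate is 0.0083333, so the payment is 87,000 × 0.0083333 / (1 − 1.0083333^−240) = $839.57.
Total interest on Offer X = 240 × $839.57 − $87,000 = $114,496.80.
Offer Y: at 6.70% the monthly rate is 0.0055833, so the payment is 87,000 × 0.0055833 / (1 − 1.0055833^−144) = $880.84.
Total interest on Offer Y = 144 × $880.84 − $87,000 = $39,840.96.
Offer Y is lower by $74,655.84.

Offer Y by $74,656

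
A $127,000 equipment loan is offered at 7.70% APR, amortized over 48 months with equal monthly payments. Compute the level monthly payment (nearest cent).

At 7.70% the monthly rate is 0.0064167, so the payment is 127,000 × 0.0064167 / (1 − 1.0064167^−48) = $3,082.59.

$3,082.59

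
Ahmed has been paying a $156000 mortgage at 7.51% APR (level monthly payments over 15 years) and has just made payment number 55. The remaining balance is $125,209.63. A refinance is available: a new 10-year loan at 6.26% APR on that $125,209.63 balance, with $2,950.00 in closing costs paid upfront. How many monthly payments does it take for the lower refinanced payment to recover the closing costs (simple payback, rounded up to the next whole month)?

Current payment = 156,000 × 7.51%/12 / (1 − (1+0.0062583)^−180) = $1,447.03.
Refinanced payment = 125,209.63 × 0.0052167 / (1 − (1+0.0052167)^−120) = $1,406.49.
Monthly savings = $1,447.03 − $1,406.49 = $40.54.
Break-even = $2,950.00 / $40.54 = 72.77 → 73 months.

73 months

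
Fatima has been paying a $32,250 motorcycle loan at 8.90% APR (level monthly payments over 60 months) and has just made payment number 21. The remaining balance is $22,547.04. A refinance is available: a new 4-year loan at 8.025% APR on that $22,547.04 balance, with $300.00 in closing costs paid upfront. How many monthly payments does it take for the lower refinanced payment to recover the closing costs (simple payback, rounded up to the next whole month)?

Current payment = 32,250 × 8.9%/12 / (1 − (1+0.0074167)^−60) = $667.89.
Refinanced payment = 22,547.04 × 0.0066875 / (1 − (1+0.0066875)^−48) = $550.70.
Monthly savings = $667.89 − $550.70 = $117.19.
Break-even = $300.00 / $117.19 = 2.56 → 3 months.

3 months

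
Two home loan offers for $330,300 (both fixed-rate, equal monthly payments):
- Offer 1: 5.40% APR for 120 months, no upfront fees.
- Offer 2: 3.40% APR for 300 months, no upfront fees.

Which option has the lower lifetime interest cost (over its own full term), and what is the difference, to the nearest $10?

Offer 1: monthly rate = 5.4%/12 = 0.0045000; payment = 330,300 × 0.0045000 / (1 − (1+0.0045000)^−120) = $3,568.28.
Total interest on Offer 1 = 120 × $3,568.28 − $330,300 = $97,893.60.
Offer 2: monthly rate = 3.4%/12 = 0.0028333; payment = 330,300 × 0.0028333 / (1 − (1+0.0028333)^−300) = $1,635.90.
Total interest on Offer 2 = 300 × $1,635.90 − $330,300 = $160,470.00.
Offer 1 is lower by $62,576.40.

Offer 1 by $62,580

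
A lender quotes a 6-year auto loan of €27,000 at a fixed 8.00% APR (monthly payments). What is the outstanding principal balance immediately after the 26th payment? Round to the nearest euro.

€18,701

With monthly rate i = 8%/12 = 0.0066667, the balance after k of n payments is P · [(1+i)^n − (1+i)^k] / [(1+i)^n − 1].
(1+0.0066667)^72 = 1.61350217 and (1+0.0066667)^26 = 1.18857857, so the balance is 27,000 × (1.61350217 − 1.18857857) / (1.61350217 − 1) = €18,700.73.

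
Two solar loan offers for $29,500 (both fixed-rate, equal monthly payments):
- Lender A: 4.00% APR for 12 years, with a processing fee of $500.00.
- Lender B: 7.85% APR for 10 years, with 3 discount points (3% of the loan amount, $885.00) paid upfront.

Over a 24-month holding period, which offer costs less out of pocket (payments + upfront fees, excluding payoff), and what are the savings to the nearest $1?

Lender A by $2,720

Lender A: monthly rate = 4%/12 = 0.0033333; payment = 29,500 × 0.0033333 / (1 − (1+0.0033333)^−144) = $258.28.
Lender B: monthly rate = 7.85%/12 = 0.0065417; payment = 29,500 × 0.0065417 / (1 − (1+0.0065417)^−120) = $355.58.
Over 24 months: Lender A costs 24 × $258.28 + $500.00 = $6,698.72; Lender B costs 24 × $355.58 + $885.00 = $9,418.92.
Lender A is cheaper by $9,418.92 − $6,698.72 = $2,720.20.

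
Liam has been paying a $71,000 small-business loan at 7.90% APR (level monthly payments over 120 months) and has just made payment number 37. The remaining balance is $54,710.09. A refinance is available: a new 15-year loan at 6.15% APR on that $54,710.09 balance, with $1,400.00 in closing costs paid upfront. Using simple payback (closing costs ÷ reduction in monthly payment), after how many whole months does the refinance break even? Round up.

Current payment = 71,000 × 7.9%/12 / (1 − (1+0.0065833)^−120) = $857.68.
Refinanced payment = 54,710.09 × 0.0051250 / (1 − (1+0.0051250)^−180) = $466.12.
Monthly savings = $857.68 − $466.12 = $391.56.
Break-even = $1,400.00 / $391.56 = 3.58 → 4 months.

4 months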